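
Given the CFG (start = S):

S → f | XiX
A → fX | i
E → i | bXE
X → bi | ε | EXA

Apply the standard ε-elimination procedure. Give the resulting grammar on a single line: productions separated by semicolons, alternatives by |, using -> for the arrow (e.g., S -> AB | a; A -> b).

S -> f | i | Xi | iX | XiX; A -> f | i | fX; E -> i | bE | bXE; X -> EA | bi | EXA

Nullable set: {X}.
S -> XiX: X, X nullable, giving Xi | XiX | i | iX.
A -> fX: X nullable, giving f | fX.
E -> bXE: X nullable, giving bE | bXE.
Drop X -> ε.
X -> EXA: X nullable, giving EA | EXA.
Unchanged (no nullable symbols): S -> f; A -> i; E -> i; X -> bi.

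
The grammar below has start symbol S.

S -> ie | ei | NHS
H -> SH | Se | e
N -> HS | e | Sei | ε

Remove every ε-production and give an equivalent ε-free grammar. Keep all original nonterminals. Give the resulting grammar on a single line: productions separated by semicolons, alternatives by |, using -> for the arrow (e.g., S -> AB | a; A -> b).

Nullable set: {N}.
S -> NHS: N nullable, giving HS | NHS.
Drop N -> ε.
Unchanged (no nullable symbols): S -> ei; S -> ie; H -> SH; H -> Se; H -> e; N -> HS; N -> Sei; N -> e.

S -> HS | ei | ie | NHS; H -> e | SH | Se; N -> e | HS | Sei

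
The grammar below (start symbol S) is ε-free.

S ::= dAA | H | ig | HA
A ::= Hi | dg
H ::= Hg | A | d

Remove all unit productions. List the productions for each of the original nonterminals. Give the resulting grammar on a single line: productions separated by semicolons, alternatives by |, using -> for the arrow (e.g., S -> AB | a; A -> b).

S -> d | HA | Hg | Hi | dg | ig | dAA; A -> Hi | dg; H -> d | Hg | Hi | dg

Unit productions: H->A, S->H.
Unit pairs (A ⇒* B via units): (H,A), (S,A), (S,H).
S: inherits non-unit rules of {A, H, S} → HA | Hg | Hi | d | dAA | dg | ig.
A: inherits non-unit rules of {A} → Hi | dg.
H: inherits non-unit rules of {A, H} → Hg | Hi | d | dg.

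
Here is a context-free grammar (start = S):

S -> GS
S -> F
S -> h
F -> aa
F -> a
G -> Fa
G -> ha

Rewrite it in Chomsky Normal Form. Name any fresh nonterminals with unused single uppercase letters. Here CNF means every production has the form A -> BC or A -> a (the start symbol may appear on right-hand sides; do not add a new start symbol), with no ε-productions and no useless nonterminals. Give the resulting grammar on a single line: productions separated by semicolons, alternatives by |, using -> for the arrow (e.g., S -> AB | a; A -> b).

No ε-productions.
After unit-elimination: S -> a | h | GS | aa; F -> a | aa; G -> Fa | ha.
TERM: introduce A -> a, B -> h and substitute in every rule of length ≥2.

S -> a | h | AA | GS; A -> a; B -> h; F -> a | AA; G -> BA | FA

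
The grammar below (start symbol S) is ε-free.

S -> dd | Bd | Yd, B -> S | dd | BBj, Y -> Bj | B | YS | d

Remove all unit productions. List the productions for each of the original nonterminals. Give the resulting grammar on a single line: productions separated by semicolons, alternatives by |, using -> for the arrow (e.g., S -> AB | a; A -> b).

Unit productions: B->S, Y->B.
Unit pairs (A ⇒* B via units): (B,S), (Y,B), (Y,S).
S: inherits non-unit rules of {S} → Bd | Yd | dd.
B: inherits non-unit rules of {B, S} → BBj | Bd | Yd | dd.
Y: inherits non-unit rules of {B, S, Y} → BBj | Bd | Bj | YS | Yd | d | dd.

S -> Bd | Yd | dd; B -> Bd | Yd | dd | BBj; Y -> d | Bd | Bj | YS | Yd | dd | BBj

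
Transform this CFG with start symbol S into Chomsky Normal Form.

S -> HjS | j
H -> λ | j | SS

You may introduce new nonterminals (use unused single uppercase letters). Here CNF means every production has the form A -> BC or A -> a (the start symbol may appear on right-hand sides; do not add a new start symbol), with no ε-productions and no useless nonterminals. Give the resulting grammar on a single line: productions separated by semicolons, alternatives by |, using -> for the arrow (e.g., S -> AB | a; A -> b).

S -> j | AS | HB; A -> j; B -> AS; H -> j | SS

Nullable: {H}; after ε-elimination: S -> j | jS | HjS; H -> j | SS.
No unit productions to eliminate.
TERM: introduce A -> j and substitute in every rule of length ≥2.
BIN: S -> HAS becomes S -> HB, B -> AS.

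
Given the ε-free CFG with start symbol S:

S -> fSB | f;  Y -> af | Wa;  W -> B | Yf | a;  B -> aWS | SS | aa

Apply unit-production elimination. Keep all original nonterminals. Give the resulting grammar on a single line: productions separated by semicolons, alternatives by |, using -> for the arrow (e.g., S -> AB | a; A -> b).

Unit productions: W->B.
Unit pairs (A ⇒* B via units): (W,B).
S: inherits non-unit rules of {S} → f | fSB.
B: inherits non-unit rules of {B} → SS | aWS | aa.
W: inherits non-unit rules of {B, W} → SS | Yf | a | aWS | aa.
Y: inherits non-unit rules of {Y} → Wa | af.

S -> f | fSB; B -> SS | aa | aWS; W -> a | SS | Yf | aa | aWS; Y -> Wa | af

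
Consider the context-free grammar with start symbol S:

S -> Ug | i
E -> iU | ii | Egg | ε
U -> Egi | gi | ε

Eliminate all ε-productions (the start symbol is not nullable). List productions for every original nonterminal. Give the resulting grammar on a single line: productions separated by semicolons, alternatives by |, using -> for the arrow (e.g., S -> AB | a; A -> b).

S -> g | i | Ug; E -> i | gg | iU | ii | Egg; U -> gi | Egi

Nullable set: {E, U}.
S -> Ug: U nullable, giving Ug | g.
Drop E -> ε.
E -> Egg: E nullable, giving Egg | gg.
E -> iU: U nullable, giving i | iU.
Drop U -> ε.
U -> Egi: E nullable, giving Egi | gi.
Unchanged (no nullable symbols): S -> i; E -> ii; U -> gi.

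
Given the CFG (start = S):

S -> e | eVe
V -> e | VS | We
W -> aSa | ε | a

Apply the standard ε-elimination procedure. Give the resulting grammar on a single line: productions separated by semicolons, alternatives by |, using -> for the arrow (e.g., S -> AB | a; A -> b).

S -> e | eVe; V -> e | VS | We; W -> a | aSa

Nullable set: {W}.
V -> We: W nullable, giving We | e.
Drop W -> ε.
Unchanged (no nullable symbols): S -> e; S -> eVe; V -> VS; V -> e; W -> a; W -> aSa.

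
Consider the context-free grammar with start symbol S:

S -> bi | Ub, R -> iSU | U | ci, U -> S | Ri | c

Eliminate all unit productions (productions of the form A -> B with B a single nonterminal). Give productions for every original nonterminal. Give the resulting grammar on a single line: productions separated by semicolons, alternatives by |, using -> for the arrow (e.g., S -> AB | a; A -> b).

S -> Ub | bi; R -> c | Ri | Ub | bi | ci | iSU; U -> c | Ri | Ub | bi

Unit productions: R->U, U->S.
Unit pairs (A ⇒* B via units): (R,S), (R,U), (U,S).
S: inherits non-unit rules of {S} → Ub | bi.
R: inherits non-unit rules of {R, S, U} → Ri | Ub | bi | c | ci | iSU.
U: inherits non-unit rules of {S, U} → Ri | Ub | bi | c.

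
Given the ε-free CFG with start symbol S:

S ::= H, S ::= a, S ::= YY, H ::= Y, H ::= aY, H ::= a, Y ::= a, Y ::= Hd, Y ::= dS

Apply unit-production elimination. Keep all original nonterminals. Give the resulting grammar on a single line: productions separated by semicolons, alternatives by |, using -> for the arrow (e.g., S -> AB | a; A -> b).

Unit productions: H->Y, S->H.
Unit pairs (A ⇒* B via units): (H,Y), (S,H), (S,Y).
S: inherits non-unit rules of {H, S, Y} → Hd | YY | a | aY | dS.
H: inherits non-unit rules of {H, Y} → Hd | a | aY | dS.
Y: inherits non-unit rules of {Y} → Hd | a | dS.

S -> a | Hd | YY | aY | dS; H -> a | Hd | aY | dS; Y -> a | Hd | dS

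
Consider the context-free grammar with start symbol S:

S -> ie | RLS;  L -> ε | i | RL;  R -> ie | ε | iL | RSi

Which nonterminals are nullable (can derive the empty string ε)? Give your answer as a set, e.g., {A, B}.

{L, R}

Directly nullable (have an ε-rule): {L, R}.
Not nullable: S — each has a terminal in every rule's right-hand side or depends on a non-nullable symbol.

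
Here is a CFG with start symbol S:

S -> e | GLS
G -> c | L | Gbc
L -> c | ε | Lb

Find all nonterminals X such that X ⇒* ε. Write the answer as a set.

{G, L}

Directly nullable (have an ε-rule): {L}.
G is nullable via G -> L (every symbol on the right is already known nullable).
Not nullable: S — each has a terminal in every rule's right-hand side or depends on a non-nullable symbol.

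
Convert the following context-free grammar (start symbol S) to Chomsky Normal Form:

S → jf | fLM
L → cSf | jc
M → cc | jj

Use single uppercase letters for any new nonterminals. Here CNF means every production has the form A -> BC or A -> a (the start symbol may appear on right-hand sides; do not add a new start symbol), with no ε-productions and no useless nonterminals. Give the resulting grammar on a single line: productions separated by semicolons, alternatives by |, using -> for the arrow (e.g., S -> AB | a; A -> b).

S -> BE | CB; A -> c; B -> f; C -> j; D -> SB; E -> LM; L -> AD | CA; M -> AA | CC

No ε-productions.
No unit productions to eliminate.
TERM: introduce A -> c, B -> f, C -> j and substitute in every rule of length ≥2.
BIN: L -> ASB becomes L -> AD, D -> SB; S -> BLM becomes S -> BE, E -> LM.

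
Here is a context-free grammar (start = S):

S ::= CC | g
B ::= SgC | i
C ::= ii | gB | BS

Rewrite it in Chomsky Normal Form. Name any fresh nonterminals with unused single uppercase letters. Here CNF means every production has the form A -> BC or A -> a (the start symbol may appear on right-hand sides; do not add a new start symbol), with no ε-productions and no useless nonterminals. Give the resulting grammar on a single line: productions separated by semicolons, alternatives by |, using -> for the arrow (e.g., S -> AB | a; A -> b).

S -> g | CC; A -> g; B -> i | SE; C -> AB | BS | DD; D -> i; E -> AC

No ε-productions.
No unit productions to eliminate.
TERM: introduce A -> g, D -> i and substitute in every rule of length ≥2.
BIN: B -> SAC becomes B -> SE, E -> AC.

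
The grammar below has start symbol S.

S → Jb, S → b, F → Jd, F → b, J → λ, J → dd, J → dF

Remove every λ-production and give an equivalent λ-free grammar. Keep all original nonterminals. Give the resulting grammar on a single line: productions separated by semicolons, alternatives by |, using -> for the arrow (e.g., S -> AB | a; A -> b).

S -> b | Jb; F -> b | d | Jd; J -> dF | dd

Nullable set: {J}.
S -> Jb: J nullable, giving Jb | b.
F -> Jd: J nullable, giving Jd | d.
Drop J -> λ.
Unchanged (no nullable symbols): S -> b; F -> b; J -> dF; J -> dd.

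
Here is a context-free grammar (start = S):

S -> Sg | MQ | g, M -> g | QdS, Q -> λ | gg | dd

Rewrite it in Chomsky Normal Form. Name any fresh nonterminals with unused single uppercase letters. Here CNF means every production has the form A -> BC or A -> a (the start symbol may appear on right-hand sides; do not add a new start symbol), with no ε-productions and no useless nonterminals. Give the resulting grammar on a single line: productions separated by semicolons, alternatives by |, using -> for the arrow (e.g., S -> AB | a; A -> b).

S -> g | AS | MQ | QD | SB; A -> d; B -> g; C -> AS; D -> AS; M -> g | AS | QC; Q -> AA | BB

Nullable: {Q}; after ε-elimination: S -> M | g | MQ | Sg; M -> g | dS | QdS; Q -> dd | gg.
After unit-elimination: S -> g | MQ | Sg | dS | QdS; M -> g | dS | QdS; Q -> dd | gg.
TERM: introduce A -> d, B -> g and substitute in every rule of length ≥2.
BIN: M -> QAS becomes M -> QC, C -> AS; S -> QAS becomes S -> QD, D -> AS.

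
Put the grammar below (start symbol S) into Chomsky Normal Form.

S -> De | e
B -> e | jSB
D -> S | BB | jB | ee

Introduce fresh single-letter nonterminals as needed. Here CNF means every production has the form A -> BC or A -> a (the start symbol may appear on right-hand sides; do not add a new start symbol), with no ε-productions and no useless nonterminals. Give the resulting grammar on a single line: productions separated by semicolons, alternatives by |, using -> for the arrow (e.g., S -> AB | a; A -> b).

No ε-productions.
After unit-elimination: S -> e | De; B -> e | jSB; D -> e | BB | De | ee | jB.
TERM: introduce C -> e, A -> j and substitute in every rule of length ≥2.
BIN: B -> ASB becomes B -> AE, E -> SB.

S -> e | DC; A -> j; B -> e | AE; C -> e; D -> e | AB | BB | CC | DC; E -> SB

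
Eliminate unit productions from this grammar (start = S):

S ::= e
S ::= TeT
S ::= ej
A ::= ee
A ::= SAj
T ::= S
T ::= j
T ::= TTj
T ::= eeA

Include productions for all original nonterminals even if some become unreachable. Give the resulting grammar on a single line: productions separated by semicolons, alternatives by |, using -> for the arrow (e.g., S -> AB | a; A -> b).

Unit productions: T->S.
Unit pairs (A ⇒* B via units): (T,S).
S: inherits non-unit rules of {S} → TeT | e | ej.
A: inherits non-unit rules of {A} → SAj | ee.
T: inherits non-unit rules of {S, T} → TTj | TeT | e | eeA | ej | j.

S -> e | ej | TeT; A -> ee | SAj; T -> e | j | ej | TTj | TeT | eeA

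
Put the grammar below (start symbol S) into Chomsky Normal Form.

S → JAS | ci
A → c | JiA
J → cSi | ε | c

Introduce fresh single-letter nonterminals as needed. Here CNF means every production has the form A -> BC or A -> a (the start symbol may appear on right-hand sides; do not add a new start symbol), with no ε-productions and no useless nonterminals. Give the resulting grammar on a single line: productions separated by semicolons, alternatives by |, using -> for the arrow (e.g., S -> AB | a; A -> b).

S -> AS | CB | JF; A -> c | BA | JD; B -> i; C -> c; D -> BA; E -> SB; F -> AS; J -> c | CE

Nullable: {J}; after ε-elimination: S -> AS | ci | JAS; A -> c | iA | JiA; J -> c | cSi.
No unit productions to eliminate.
TERM: introduce C -> c, B -> i and substitute in every rule of length ≥2.
BIN: A -> JBA becomes A -> JD, D -> BA; J -> CSB becomes J -> CE, E -> SB; S -> JAS becomes S -> JF, F -> AS.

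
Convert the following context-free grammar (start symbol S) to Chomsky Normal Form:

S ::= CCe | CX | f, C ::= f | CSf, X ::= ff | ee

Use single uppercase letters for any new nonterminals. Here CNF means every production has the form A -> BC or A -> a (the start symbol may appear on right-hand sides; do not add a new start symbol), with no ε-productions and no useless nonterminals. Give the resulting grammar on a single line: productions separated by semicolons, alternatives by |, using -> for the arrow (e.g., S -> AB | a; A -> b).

No ε-productions.
No unit productions to eliminate.
TERM: introduce B -> e, A -> f and substitute in every rule of length ≥2.
BIN: C -> CSA becomes C -> CD, D -> SA; S -> CCB becomes S -> CE, E -> CB.

S -> f | CE | CX; A -> f; B -> e; C -> f | CD; D -> SA; E -> CB; X -> AA | BB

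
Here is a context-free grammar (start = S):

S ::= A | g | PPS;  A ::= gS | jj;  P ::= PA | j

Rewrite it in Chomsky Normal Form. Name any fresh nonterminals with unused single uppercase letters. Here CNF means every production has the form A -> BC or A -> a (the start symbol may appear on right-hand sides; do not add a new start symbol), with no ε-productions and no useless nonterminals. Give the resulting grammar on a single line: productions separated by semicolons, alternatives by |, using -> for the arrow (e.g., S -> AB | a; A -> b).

S -> g | BS | CC | PD; A -> BS | CC; B -> g; C -> j; D -> PS; P -> j | PA

No ε-productions.
After unit-elimination: S -> g | gS | jj | PPS; A -> gS | jj; P -> j | PA.
TERM: introduce B -> g, C -> j and substitute in every rule of length ≥2.
BIN: S -> PPS becomes S -> PD, D -> PS.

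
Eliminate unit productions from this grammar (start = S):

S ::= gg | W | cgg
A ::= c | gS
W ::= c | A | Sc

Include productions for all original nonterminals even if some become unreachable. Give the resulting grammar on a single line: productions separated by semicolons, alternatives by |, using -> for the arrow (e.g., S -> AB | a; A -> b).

Unit productions: S->W, W->A.
Unit pairs (A ⇒* B via units): (S,A), (S,W), (W,A).
S: inherits non-unit rules of {A, S, W} → Sc | c | cgg | gS | gg.
A: inherits non-unit rules of {A} → c | gS.
W: inherits non-unit rules of {A, W} → Sc | c | gS.

S -> c | Sc | gS | gg | cgg; A -> c | gS; W -> c | Sc | gS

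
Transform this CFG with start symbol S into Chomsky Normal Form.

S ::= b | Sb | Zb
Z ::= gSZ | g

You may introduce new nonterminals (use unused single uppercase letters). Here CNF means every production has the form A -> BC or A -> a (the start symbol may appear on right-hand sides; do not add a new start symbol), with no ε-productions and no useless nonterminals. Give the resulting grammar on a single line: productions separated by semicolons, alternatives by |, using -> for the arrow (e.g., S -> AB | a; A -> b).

S -> b | SA | ZA; A -> b; B -> g; C -> SZ; Z -> g | BC

No ε-productions.
No unit productions to eliminate.
TERM: introduce A -> b, B -> g and substitute in every rule of length ≥2.
BIN: Z -> BSZ becomes Z -> BC, C -> SZ.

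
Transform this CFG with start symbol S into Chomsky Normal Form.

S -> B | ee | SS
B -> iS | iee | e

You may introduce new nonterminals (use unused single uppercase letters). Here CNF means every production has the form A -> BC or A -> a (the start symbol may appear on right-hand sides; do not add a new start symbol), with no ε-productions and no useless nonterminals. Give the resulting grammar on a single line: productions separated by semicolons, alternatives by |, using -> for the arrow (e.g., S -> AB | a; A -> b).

No ε-productions.
After unit-elimination: S -> e | SS | ee | iS | iee; B -> e | iS | iee.
TERM: introduce C -> e, A -> i and substitute in every rule of length ≥2.
BIN: B -> ACC becomes B -> AD, D -> CC; S -> ACC becomes S -> AE, E -> CC.
Drop unreachable/unproductive: B.

S -> e | AE | AS | CC | SS; A -> i; C -> e; E -> CC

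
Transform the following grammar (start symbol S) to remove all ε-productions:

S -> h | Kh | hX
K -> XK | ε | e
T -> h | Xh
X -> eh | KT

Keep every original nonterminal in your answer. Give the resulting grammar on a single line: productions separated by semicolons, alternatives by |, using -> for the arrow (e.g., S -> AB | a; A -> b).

Nullable set: {K}.
S -> Kh: K nullable, giving Kh | h.
Drop K -> ε.
K -> XK: K nullable, giving X | XK.
X -> KT: K nullable, giving KT | T.
Unchanged (no nullable symbols): S -> h; S -> hX; K -> e; T -> Xh; T -> h; X -> eh.

S -> h | Kh | hX; K -> X | e | XK; T -> h | Xh; X -> T | KT | eh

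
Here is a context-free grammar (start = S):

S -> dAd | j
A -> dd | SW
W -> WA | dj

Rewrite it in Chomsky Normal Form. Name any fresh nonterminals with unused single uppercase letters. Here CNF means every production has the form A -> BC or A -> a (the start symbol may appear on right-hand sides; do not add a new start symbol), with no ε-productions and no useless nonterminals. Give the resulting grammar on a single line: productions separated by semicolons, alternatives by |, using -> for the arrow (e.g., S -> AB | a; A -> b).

S -> j | BD; A -> BB | SW; B -> d; C -> j; D -> AB; W -> BC | WA

No ε-productions.
No unit productions to eliminate.
TERM: introduce B -> d, C -> j and substitute in every rule of length ≥2.
BIN: S -> BAB becomes S -> BD, D -> AB.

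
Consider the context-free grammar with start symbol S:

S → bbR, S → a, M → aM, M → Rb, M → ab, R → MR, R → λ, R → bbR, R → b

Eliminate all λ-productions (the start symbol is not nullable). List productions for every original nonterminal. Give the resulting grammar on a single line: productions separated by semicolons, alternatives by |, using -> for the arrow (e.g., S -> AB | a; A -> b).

S -> a | bb | bbR; M -> b | Rb | aM | ab; R -> M | b | MR | bb | bbR

Nullable set: {R}.
S -> bbR: R nullable, giving bb | bbR.
M -> Rb: R nullable, giving Rb | b.
Drop R -> λ.
R -> MR: R nullable, giving M | MR.
R -> bbR: R nullable, giving bb | bbR.
Unchanged (no nullable symbols): S -> a; M -> aM; M -> ab; R -> b.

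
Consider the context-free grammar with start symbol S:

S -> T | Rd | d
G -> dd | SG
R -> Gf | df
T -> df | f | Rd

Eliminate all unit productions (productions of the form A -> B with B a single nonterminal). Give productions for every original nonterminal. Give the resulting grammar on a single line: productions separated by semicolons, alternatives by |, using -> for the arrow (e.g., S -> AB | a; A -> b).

S -> d | f | Rd | df; G -> SG | dd; R -> Gf | df; T -> f | Rd | df

Unit productions: S->T.
Unit pairs (A ⇒* B via units): (S,T).
S: inherits non-unit rules of {S, T} → Rd | d | df | f.
G: inherits non-unit rules of {G} → SG | dd.
R: inherits non-unit rules of {R} → Gf | df.
T: inherits non-unit rules of {T} → Rd | df | f.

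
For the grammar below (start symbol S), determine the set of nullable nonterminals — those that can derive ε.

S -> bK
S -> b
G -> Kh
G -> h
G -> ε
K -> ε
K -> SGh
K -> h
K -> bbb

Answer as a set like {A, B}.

Directly nullable (have an ε-rule): {G, K}.
Not nullable: S — each has a terminal in every rule's right-hand side or depends on a non-nullable symbol.

{G, K}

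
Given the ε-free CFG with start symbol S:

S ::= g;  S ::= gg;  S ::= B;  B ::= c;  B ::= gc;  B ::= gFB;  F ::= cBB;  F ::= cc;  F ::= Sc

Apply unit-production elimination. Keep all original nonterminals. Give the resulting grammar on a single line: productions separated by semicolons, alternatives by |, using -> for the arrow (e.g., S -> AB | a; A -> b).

Unit productions: S->B.
Unit pairs (A ⇒* B via units): (S,B).
S: inherits non-unit rules of {B, S} → c | g | gFB | gc | gg.
B: inherits non-unit rules of {B} → c | gFB | gc.
F: inherits non-unit rules of {F} → Sc | cBB | cc.

S -> c | g | gc | gg | gFB; B -> c | gc | gFB; F -> Sc | cc | cBB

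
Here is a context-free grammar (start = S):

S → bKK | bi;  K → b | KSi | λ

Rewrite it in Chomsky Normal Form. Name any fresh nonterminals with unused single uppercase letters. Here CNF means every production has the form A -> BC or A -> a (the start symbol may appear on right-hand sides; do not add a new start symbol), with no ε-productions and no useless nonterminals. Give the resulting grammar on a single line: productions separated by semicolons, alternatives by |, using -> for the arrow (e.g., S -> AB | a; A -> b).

S -> b | BA | BD | BK; A -> i; B -> b; C -> SA; D -> KK; K -> b | KC | SA

Nullable: {K}; after ε-elimination: S -> b | bK | bi | bKK; K -> b | Si | KSi.
No unit productions to eliminate.
TERM: introduce B -> b, A -> i and substitute in every rule of length ≥2.
BIN: K -> KSA becomes K -> KC, C -> SA; S -> BKK becomes S -> BD, D -> KK.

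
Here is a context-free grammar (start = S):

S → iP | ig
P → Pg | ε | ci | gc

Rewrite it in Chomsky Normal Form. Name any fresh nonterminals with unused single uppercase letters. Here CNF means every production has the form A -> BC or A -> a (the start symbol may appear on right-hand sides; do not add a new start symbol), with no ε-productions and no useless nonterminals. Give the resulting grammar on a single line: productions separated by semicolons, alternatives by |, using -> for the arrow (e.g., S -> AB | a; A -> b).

Nullable: {P}; after ε-elimination: S -> i | iP | ig; P -> g | Pg | ci | gc.
No unit productions to eliminate.
TERM: introduce B -> c, A -> g, C -> i and substitute in every rule of length ≥2.

S -> i | CA | CP; A -> g; B -> c; C -> i; P -> g | AB | BC | PA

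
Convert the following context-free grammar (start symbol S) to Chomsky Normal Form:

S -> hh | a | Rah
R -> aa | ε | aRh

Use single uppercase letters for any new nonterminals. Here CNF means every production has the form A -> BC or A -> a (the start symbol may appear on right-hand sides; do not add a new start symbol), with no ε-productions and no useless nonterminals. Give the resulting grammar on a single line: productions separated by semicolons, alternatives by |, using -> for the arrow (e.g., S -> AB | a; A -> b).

S -> a | AB | BB | RD; A -> a; B -> h; C -> RB; D -> AB; R -> AA | AB | AC

Nullable: {R}; after ε-elimination: S -> a | ah | hh | Rah; R -> aa | ah | aRh.
No unit productions to eliminate.
TERM: introduce A -> a, B -> h and substitute in every rule of length ≥2.
BIN: R -> ARB becomes R -> AC, C -> RB; S -> RAB becomes S -> RD, D -> AB.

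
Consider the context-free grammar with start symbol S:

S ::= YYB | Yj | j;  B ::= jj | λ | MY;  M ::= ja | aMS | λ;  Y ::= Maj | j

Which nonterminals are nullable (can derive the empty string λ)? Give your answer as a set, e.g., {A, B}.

{B, M}

Directly nullable (have an ε-rule): {B, M}.
Not nullable: S, Y — each has a terminal in every rule's right-hand side or depends on a non-nullable symbol.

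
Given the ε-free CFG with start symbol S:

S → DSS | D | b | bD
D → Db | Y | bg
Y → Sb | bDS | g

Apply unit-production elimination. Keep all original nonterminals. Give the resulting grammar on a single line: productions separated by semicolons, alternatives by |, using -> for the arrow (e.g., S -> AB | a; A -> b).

Unit productions: D->Y, S->D.
Unit pairs (A ⇒* B via units): (D,Y), (S,D), (S,Y).
S: inherits non-unit rules of {D, S, Y} → DSS | Db | Sb | b | bD | bDS | bg | g.
D: inherits non-unit rules of {D, Y} → Db | Sb | bDS | bg | g.
Y: inherits non-unit rules of {Y} → Sb | bDS | g.

S -> b | g | Db | Sb | bD | bg | DSS | bDS; D -> g | Db | Sb | bg | bDS; Y -> g | Sb | bDS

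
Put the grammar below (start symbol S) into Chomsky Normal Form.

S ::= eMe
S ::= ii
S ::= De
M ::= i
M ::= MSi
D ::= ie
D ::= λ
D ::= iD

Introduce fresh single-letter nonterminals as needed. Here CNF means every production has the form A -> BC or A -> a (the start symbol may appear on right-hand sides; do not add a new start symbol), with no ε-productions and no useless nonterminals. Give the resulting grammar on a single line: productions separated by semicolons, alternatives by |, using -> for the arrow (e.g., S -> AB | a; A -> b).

S -> e | AA | BE | DB; A -> i; B -> e; C -> SA; D -> i | AB | AD; E -> MB; M -> i | MC

Nullable: {D}; after ε-elimination: S -> e | De | ii | eMe; D -> i | iD | ie; M -> i | MSi.
No unit productions to eliminate.
TERM: introduce B -> e, A -> i and substitute in every rule of length ≥2.
BIN: M -> MSA becomes M -> MC, C -> SA; S -> BMB becomes S -> BE, E -> MB.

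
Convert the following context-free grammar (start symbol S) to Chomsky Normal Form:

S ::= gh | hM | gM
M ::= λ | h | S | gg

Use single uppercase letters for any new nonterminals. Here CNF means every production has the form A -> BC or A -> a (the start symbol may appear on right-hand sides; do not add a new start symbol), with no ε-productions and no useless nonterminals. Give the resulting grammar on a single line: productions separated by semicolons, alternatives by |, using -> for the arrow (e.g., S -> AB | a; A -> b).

S -> g | h | AB | AM | BM; A -> g; B -> h; M -> g | h | AA | AB | AM | BM

Nullable: {M}; after ε-elimination: S -> g | h | gM | gh | hM; M -> S | h | gg.
After unit-elimination: S -> g | h | gM | gh | hM; M -> g | h | gM | gg | gh | hM.
TERM: introduce A -> g, B -> h and substitute in every rule of length ≥2.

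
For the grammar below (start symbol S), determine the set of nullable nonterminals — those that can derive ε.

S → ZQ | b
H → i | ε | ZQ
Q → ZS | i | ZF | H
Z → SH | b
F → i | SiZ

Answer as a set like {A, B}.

{H, Q}

Directly nullable (have an ε-rule): {H}.
Q is nullable via Q -> H (every symbol on the right is already known nullable).
Not nullable: F, S, Z — each has a terminal in every rule's right-hand side or depends on a non-nullable symbol.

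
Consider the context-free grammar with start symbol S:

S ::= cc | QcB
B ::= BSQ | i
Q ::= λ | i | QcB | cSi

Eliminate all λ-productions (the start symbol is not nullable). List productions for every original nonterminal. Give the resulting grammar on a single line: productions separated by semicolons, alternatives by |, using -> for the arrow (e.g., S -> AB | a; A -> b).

Nullable set: {Q}.
S -> QcB: Q nullable, giving QcB | cB.
B -> BSQ: Q nullable, giving BS | BSQ.
Drop Q -> λ.
Q -> QcB: Q nullable, giving QcB | cB.
Unchanged (no nullable symbols): S -> cc; B -> i; Q -> cSi; Q -> i.

S -> cB | cc | QcB; B -> i | BS | BSQ; Q -> i | cB | QcB | cSi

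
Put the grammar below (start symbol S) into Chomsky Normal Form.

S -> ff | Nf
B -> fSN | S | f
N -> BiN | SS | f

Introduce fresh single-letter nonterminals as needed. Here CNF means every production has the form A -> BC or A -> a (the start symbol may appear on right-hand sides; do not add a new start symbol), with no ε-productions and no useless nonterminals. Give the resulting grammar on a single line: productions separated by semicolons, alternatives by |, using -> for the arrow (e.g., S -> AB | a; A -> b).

S -> AA | NA; A -> f; B -> f | AA | AD | NA; C -> i; D -> SN; E -> CN; N -> f | BE | SS

No ε-productions.
After unit-elimination: S -> Nf | ff; B -> f | Nf | ff | fSN; N -> f | SS | BiN.
TERM: introduce A -> f, C -> i and substitute in every rule of length ≥2.
BIN: B -> ASN becomes B -> AD, D -> SN; N -> BCN becomes N -> BE, E -> CN.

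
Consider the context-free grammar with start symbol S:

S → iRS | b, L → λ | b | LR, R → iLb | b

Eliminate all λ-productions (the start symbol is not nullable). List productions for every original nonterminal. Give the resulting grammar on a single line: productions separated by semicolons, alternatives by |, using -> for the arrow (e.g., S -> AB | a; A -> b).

Nullable set: {L}.
Drop L -> λ.
L -> LR: L nullable, giving LR | R.
R -> iLb: L nullable, giving iLb | ib.
Unchanged (no nullable symbols): S -> b; S -> iRS; L -> b; R -> b.

S -> b | iRS; L -> R | b | LR; R -> b | ib | iLb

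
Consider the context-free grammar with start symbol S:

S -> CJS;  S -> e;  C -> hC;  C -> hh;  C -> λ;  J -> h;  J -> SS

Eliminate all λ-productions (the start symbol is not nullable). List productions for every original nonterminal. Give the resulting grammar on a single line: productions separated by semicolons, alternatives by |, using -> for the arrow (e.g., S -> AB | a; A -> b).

Nullable set: {C}.
S -> CJS: C nullable, giving CJS | JS.
Drop C -> λ.
C -> hC: C nullable, giving h | hC.
Unchanged (no nullable symbols): S -> e; C -> hh; J -> SS; J -> h.

S -> e | JS | CJS; C -> h | hC | hh; J -> h | SS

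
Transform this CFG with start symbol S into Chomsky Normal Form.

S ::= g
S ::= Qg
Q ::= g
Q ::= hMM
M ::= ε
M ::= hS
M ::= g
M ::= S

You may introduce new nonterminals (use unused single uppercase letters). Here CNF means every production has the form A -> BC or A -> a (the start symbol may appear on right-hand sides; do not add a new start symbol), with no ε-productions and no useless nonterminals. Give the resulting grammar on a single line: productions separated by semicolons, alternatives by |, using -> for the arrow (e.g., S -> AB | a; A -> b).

Nullable: {M}; after ε-elimination: S -> g | Qg; M -> S | g | hS; Q -> g | h | hM | hMM.
After unit-elimination: S -> g | Qg; M -> g | Qg | hS; Q -> g | h | hM | hMM.
TERM: introduce A -> g, B -> h and substitute in every rule of length ≥2.
BIN: Q -> BMM becomes Q -> BC, C -> MM.

S -> g | QA; A -> g; B -> h; C -> MM; M -> g | BS | QA; Q -> g | h | BC | BM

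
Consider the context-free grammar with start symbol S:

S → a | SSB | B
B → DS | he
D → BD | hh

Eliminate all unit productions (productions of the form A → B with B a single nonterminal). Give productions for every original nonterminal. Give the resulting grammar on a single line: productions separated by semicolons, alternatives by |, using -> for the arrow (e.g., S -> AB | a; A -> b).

S -> a | DS | he | SSB; B -> DS | he; D -> BD | hh

Unit productions: S->B.
Unit pairs (A ⇒* B via units): (S,B).
S: inherits non-unit rules of {B, S} → DS | SSB | a | he.
B: inherits non-unit rules of {B} → DS | he.
D: inherits non-unit rules of {D} → BD | hh.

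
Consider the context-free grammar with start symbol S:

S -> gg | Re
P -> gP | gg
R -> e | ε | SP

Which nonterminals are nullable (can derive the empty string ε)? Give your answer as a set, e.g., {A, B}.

Directly nullable (have an ε-rule): {R}.
Not nullable: P, S — each has a terminal in every rule's right-hand side or depends on a non-nullable symbol.

{R}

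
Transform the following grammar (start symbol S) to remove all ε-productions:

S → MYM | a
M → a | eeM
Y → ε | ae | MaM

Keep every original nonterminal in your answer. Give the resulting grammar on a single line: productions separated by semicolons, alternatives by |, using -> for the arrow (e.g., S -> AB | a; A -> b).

Nullable set: {Y}.
S -> MYM: Y nullable, giving MM | MYM.
Drop Y -> ε.
Unchanged (no nullable symbols): S -> a; M -> a; M -> eeM; Y -> MaM; Y -> ae.

S -> a | MM | MYM; M -> a | eeM; Y -> ae | MaM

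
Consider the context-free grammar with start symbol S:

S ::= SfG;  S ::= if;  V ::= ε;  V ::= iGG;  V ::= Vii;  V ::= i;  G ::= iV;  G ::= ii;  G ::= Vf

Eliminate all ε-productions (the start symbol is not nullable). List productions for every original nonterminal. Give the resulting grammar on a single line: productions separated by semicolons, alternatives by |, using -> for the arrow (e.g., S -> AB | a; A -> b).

S -> if | SfG; G -> f | i | Vf | iV | ii; V -> i | ii | Vii | iGG

Nullable set: {V}.
G -> Vf: V nullable, giving Vf | f.
G -> iV: V nullable, giving i | iV.
Drop V -> ε.
V -> Vii: V nullable, giving Vii | ii.
Unchanged (no nullable symbols): S -> SfG; S -> if; G -> ii; V -> i; V -> iGG.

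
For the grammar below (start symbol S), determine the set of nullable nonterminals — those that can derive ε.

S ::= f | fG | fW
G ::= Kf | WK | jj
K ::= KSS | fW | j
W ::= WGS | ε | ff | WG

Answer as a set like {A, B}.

{W}

Directly nullable (have an ε-rule): {W}.
Not nullable: G, K, S — each has a terminal in every rule's right-hand side or depends on a non-nullable symbol.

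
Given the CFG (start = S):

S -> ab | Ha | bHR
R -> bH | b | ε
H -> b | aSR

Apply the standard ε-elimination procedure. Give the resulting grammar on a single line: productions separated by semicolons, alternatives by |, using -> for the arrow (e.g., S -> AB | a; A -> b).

Nullable set: {R}.
S -> bHR: R nullable, giving bH | bHR.
H -> aSR: R nullable, giving aS | aSR.
Drop R -> ε.
Unchanged (no nullable symbols): S -> Ha; S -> ab; H -> b; R -> b; R -> bH.

S -> Ha | ab | bH | bHR; H -> b | aS | aSR; R -> b | bH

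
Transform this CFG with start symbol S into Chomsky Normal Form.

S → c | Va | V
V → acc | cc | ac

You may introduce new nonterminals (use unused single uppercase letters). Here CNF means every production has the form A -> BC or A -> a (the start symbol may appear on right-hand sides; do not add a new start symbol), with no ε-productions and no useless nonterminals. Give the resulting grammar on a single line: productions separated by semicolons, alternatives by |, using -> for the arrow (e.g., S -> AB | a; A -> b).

No ε-productions.
After unit-elimination: S -> c | Va | ac | cc | acc; V -> ac | cc | acc.
TERM: introduce A -> a, B -> c and substitute in every rule of length ≥2.
BIN: S -> ABB becomes S -> AC, C -> BB; V -> ABB becomes V -> AD, D -> BB.

S -> c | AB | AC | BB | VA; A -> a; B -> c; C -> BB; D -> BB; V -> AB | AD | BB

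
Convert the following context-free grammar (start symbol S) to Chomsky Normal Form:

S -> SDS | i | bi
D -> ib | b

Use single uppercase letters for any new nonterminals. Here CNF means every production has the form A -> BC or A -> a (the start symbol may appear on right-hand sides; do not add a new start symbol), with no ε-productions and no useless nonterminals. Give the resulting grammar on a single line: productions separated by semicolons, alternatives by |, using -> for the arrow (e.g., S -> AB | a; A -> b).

No ε-productions.
No unit productions to eliminate.
TERM: introduce B -> b, A -> i and substitute in every rule of length ≥2.
BIN: S -> SDS becomes S -> SC, C -> DS.

S -> i | BA | SC; A -> i; B -> b; C -> DS; D -> b | AB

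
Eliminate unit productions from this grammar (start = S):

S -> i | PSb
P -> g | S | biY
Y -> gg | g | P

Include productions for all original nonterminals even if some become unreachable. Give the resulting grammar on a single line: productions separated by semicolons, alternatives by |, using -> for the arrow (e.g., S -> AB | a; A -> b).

Unit productions: P->S, Y->P.
Unit pairs (A ⇒* B via units): (P,S), (Y,P), (Y,S).
S: inherits non-unit rules of {S} → PSb | i.
P: inherits non-unit rules of {P, S} → PSb | biY | g | i.
Y: inherits non-unit rules of {P, S, Y} → PSb | biY | g | gg | i.

S -> i | PSb; P -> g | i | PSb | biY; Y -> g | i | gg | PSb | biY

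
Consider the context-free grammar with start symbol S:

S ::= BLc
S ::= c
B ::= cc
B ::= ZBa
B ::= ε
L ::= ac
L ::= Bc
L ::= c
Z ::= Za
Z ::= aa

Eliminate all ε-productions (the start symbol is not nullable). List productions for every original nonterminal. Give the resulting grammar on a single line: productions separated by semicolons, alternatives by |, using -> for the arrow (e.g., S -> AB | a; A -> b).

Nullable set: {B}.
S -> BLc: B nullable, giving BLc | Lc.
Drop B -> ε.
B -> ZBa: B nullable, giving ZBa | Za.
L -> Bc: B nullable, giving Bc | c.
Unchanged (no nullable symbols): S -> c; B -> cc; L -> ac; L -> c; Z -> Za; Z -> aa.

S -> c | Lc | BLc; B -> Za | cc | ZBa; L -> c | Bc | ac; Z -> Za | aa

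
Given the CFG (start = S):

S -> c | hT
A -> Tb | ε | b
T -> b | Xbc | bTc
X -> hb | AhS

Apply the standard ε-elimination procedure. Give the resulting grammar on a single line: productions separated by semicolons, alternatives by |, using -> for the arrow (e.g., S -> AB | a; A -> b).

S -> c | hT; A -> b | Tb; T -> b | Xbc | bTc; X -> hS | hb | AhS

Nullable set: {A}.
Drop A -> ε.
X -> AhS: A nullable, giving AhS | hS.
Unchanged (no nullable symbols): S -> c; S -> hT; A -> Tb; A -> b; T -> Xbc; T -> b; T -> bTc; X -> hb.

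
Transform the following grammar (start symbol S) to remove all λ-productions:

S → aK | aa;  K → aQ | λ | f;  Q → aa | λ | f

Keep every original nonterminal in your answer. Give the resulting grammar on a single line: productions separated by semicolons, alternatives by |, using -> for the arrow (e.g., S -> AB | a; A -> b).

S -> a | aK | aa; K -> a | f | aQ; Q -> f | aa

Nullable set: {K, Q}.
S -> aK: K nullable, giving a | aK.
Drop K -> λ.
K -> aQ: Q nullable, giving a | aQ.
Drop Q -> λ.
Unchanged (no nullable symbols): S -> aa; K -> f; Q -> aa; Q -> f.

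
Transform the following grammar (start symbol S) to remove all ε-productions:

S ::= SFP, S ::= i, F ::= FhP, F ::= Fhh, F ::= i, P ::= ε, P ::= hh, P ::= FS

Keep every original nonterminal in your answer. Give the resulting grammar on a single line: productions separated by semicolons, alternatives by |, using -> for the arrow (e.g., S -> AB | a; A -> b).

S -> i | SF | SFP; F -> i | Fh | FhP | Fhh; P -> FS | hh

Nullable set: {P}.
S -> SFP: P nullable, giving SF | SFP.
F -> FhP: P nullable, giving Fh | FhP.
Drop P -> ε.
Unchanged (no nullable symbols): S -> i; F -> Fhh; F -> i; P -> FS; P -> hh.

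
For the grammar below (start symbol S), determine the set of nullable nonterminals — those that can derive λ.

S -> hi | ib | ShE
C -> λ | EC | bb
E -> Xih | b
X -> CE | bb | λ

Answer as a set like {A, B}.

Directly nullable (have an ε-rule): {C, X}.
Not nullable: E, S — each has a terminal in every rule's right-hand side or depends on a non-nullable symbol.

{C, X}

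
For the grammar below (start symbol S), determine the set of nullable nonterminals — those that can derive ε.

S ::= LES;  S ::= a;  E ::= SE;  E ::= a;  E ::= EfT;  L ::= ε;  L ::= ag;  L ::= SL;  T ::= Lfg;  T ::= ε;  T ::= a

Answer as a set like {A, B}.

{L, T}

Directly nullable (have an ε-rule): {L, T}.
Not nullable: E, S — each has a terminal in every rule's right-hand side or depends on a non-nullable symbol.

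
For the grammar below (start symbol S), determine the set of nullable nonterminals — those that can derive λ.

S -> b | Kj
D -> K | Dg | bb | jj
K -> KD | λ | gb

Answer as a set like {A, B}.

Directly nullable (have an ε-rule): {K}.
D is nullable via D -> K (every symbol on the right is already known nullable).
Not nullable: S — each has a terminal in every rule's right-hand side or depends on a non-nullable symbol.

{D, K}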